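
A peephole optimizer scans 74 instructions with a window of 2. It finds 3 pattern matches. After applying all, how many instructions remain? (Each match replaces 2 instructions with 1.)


Each match removes 1 instructions.
Total removed = 3 * 1 = 3
Remaining = 74 - 3 = 71

71


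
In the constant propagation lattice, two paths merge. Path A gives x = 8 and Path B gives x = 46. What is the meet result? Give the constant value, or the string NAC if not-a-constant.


Meet operation: if both paths give the same constant, result is that constant; if they differ, result is NAC (not-a-constant).
Path A: 8, Path B: 46 -> differ
Result: not-a-constant -> NAC

NAC


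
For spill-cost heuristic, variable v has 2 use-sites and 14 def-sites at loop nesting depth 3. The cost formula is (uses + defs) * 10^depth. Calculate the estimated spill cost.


uses + defs = 2 + 14 = 16
10^3 = 1000
Spill cost = 16 * 1000 = 16000

16000


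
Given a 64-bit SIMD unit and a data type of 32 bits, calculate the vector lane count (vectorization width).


Width = SIMD bits / data type bits
= 64 / 32 = 2

2


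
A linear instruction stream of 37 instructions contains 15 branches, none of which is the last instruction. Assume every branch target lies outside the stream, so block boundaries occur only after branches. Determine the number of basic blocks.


With no in-sequence branch targets, the leaders are the first instruction plus the instruction after each branch.
Number of basic blocks = branches + 1
= 15 + 1 = 16

16


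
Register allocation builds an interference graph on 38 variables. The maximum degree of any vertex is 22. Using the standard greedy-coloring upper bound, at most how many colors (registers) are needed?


Greedy coloring never needs more than (max_degree + 1) colors: when coloring a vertex, at most max_degree neighbors are already colored.
Upper bound = 22 + 1 = 23

23


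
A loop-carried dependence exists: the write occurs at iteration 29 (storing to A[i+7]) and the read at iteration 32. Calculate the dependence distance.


Distance = read iteration - write iteration
= 32 - 29 = 3

3


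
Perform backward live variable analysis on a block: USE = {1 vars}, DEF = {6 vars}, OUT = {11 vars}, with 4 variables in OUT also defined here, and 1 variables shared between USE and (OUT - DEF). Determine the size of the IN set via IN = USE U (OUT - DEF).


OUT - DEF: 11 - 4 = 7
|IN| = |USE| + |OUT - DEF| - |USE ∩ (OUT - DEF)| = 1 + 7 - 1 = 7

7


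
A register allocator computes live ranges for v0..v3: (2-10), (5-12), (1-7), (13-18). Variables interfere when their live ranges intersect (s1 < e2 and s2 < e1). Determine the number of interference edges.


Check all pairs for overlapping intervals.
Two intervals (s1,e1) and (s2,e2) overlap if s1 < e2 and s2 < e1.
v0 (2-10) vs v1..v3: overlaps v1, v2 -> 2
v1 (5-12) vs v2..v3: overlaps v2 -> 1
v2 (1-7) vs v3: overlaps none -> 0
Total overlapping pairs = 2 + 1 + 0 = 3

3


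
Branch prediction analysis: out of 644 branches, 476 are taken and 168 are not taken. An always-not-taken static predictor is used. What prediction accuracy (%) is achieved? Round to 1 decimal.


Predictor: always-not-taken
Correct predictions = 168
Accuracy = 168 / 644 * 100 = 26.1%

26.1


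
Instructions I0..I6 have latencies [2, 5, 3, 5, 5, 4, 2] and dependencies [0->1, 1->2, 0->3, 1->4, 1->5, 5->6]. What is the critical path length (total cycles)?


Compute longest path through dependency graph: dist(Ik) = max over predecessors of dist + latency(Ik).
dist(I0) = latency 2 = 2
dist(I1) = dist(I0) + 5 = 2 + 5 = 7
dist(I2) = dist(I1) + 3 = 7 + 3 = 10
dist(I3) = dist(I0) + 5 = 2 + 5 = 7
dist(I4) = dist(I1) + 5 = 7 + 5 = 12
dist(I5) = dist(I1) + 4 = 7 + 4 = 11
dist(I6) = dist(I5) + 2 = 11 + 2 = 13
Critical path = max dist = 13

13


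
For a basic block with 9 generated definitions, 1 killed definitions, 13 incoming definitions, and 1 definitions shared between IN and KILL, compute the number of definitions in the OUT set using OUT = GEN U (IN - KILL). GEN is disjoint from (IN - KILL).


IN - KILL: 13 - 1 = 12 surviving definitions
OUT = GEN + surviving = 9 + 12 = 21

21


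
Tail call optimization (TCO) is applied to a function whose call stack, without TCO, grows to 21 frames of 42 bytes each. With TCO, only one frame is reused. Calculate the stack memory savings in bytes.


Without TCO: 21 * 42 = 882 bytes
With TCO: reuse 1 frame = 42 bytes
Savings = 882 - 42 = 840

840


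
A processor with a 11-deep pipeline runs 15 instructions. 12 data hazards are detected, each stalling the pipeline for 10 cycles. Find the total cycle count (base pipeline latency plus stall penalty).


Base cycles = 11 + 15 - 1 = 25
Total stalls = 12 * 10 = 120
Total = 25 + 120 = 145

145


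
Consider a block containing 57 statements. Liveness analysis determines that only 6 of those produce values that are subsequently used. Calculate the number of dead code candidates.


Dead code = total statements - live definitions
= 57 - 6 = 51

51


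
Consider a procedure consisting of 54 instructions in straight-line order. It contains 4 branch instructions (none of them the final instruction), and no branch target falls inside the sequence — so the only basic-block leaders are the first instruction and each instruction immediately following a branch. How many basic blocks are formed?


With no in-sequence branch targets, the leaders are the first instruction plus the instruction after each branch.
Number of basic blocks = branches + 1
= 4 + 1 = 5

5


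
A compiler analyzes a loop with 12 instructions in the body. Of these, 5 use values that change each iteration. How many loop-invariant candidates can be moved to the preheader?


Invariant candidates = total - loop-dependent
= 12 - 5 = 7

7


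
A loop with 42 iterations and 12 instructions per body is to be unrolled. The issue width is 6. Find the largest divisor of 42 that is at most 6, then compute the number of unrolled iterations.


Largest divisor of 42 <= 6 is 6
New iterations = 42 / 6 = 7

7


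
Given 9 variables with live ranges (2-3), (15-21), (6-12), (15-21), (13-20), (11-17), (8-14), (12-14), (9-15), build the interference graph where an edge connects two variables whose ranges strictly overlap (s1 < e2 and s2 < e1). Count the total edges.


Check all pairs for overlapping intervals.
Two intervals (s1,e1) and (s2,e2) overlap if s1 < e2 and s2 < e1.
v0 (2-3) vs v1..v8: overlaps none -> 0
v1 (15-21) vs v2..v8: overlaps v3, v4, v5 -> 3
v2 (6-12) vs v3..v8: overlaps v5, v6, v8 -> 3
v3 (15-21) vs v4..v8: overlaps v4, v5 -> 2
v4 (13-20) vs v5..v8: overlaps v5, v6, v7, v8 -> 4
v5 (11-17) vs v6..v8: overlaps v6, v7, v8 -> 3
v6 (8-14) vs v7..v8: overlaps v7, v8 -> 2
v7 (12-14) vs v8: overlaps v8 -> 1
Total overlapping pairs = 0 + 3 + 3 + 2 + 4 + 3 + 2 + 1 = 18

18


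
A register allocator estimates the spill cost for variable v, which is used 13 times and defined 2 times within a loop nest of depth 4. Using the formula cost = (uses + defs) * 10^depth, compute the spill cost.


uses + defs = 13 + 2 = 15
10^4 = 10000
Spill cost = 15 * 10000 = 150000

150000


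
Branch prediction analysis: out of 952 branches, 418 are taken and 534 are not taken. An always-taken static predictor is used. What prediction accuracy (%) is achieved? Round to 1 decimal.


Predictor: always-taken
Correct predictions = 418
Accuracy = 418 / 952 * 100 = 43.9%

43.9


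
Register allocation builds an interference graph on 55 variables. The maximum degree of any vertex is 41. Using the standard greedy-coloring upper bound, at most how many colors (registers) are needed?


Greedy coloring never needs more than (max_degree + 1) colors: when coloring a vertex, at most max_degree neighbors are already colored.
Upper bound = 41 + 1 = 42

42


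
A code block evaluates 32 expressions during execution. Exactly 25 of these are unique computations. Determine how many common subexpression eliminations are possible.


CSE count = total expressions - unique expressions
= 32 - 25 = 7

7


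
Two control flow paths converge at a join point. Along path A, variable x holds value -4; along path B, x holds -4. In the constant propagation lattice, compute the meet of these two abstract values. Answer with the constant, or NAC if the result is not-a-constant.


Meet operation: if both paths give the same constant, result is that constant; if they differ, result is NAC (not-a-constant).
Path A: -4, Path B: -4 -> equal
Result: constant -> -4

-4


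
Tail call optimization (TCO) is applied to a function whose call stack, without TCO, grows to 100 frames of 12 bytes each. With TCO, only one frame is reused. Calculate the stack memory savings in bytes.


Without TCO: 100 * 12 = 1200 bytes
With TCO: reuse 1 frame = 12 bytes
Savings = 1200 - 12 = 1188

1188


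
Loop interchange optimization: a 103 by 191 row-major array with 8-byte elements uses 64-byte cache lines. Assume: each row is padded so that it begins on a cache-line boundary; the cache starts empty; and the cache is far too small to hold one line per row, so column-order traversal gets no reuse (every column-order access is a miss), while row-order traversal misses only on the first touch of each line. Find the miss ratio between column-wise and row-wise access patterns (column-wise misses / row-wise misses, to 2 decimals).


Each row occupies 191 * 8 = 1528 bytes and starts on a line boundary, so it spans ceil(1528 / 64) = 24 cache lines.
Row-major traversal misses (one per line touched): 103 * ceil(191 * 8 / 64) = 2472
Column-major traversal misses (no reuse, every access misses): 103 * 191 = 19673
Ratio = 19673 / 2472 = 7.96

7.96


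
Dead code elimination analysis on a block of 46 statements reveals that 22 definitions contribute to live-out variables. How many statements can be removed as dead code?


Dead code = total statements - live definitions
= 46 - 22 = 24

24


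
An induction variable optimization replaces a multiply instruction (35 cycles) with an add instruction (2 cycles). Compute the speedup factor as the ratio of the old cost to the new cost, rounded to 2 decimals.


Ratio = mult_cost / add_cost = 35 / 2 = 17.5

17.5


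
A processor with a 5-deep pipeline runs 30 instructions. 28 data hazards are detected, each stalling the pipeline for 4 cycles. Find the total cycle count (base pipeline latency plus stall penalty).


Base cycles = 5 + 30 - 1 = 34
Total stalls = 28 * 4 = 112
Total = 34 + 112 = 146

146


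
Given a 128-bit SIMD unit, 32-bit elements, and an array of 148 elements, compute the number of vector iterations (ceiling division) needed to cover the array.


Width = 128 / 32 = 4 elements per vector op
Iterations = ceil(148 / 4) = 37

37


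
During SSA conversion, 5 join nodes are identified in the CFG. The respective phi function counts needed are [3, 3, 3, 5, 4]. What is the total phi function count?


Total phi functions = sum of phi functions at each join node
= 3 + 3 + 3 + 5 + 4 = 18

18


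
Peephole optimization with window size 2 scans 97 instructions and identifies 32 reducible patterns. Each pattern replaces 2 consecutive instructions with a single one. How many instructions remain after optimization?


Each match removes 1 instructions.
Total removed = 32 * 1 = 32
Remaining = 97 - 32 = 65

65


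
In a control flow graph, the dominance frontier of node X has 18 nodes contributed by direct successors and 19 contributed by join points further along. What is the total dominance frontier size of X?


DF(X) = direct successor contributions + join point contributions
= 18 + 19 = 37

37


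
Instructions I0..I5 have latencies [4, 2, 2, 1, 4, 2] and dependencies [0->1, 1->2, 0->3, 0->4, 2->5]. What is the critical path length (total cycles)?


Compute longest path through dependency graph: dist(Ik) = max over predecessors of dist + latency(Ik).
dist(I0) = latency 4 = 4
dist(I1) = dist(I0) + 2 = 4 + 2 = 6
dist(I2) = dist(I1) + 2 = 6 + 2 = 8
dist(I3) = dist(I0) + 1 = 4 + 1 = 5
dist(I4) = dist(I0) + 4 = 4 + 4 = 8
dist(I5) = dist(I2) + 2 = 8 + 2 = 10
Critical path = max dist = 10

10


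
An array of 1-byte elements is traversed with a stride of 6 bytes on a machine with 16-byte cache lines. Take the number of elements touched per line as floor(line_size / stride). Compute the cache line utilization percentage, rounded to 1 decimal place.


Elements per cache line = floor(16 / 6) = 2
Bytes used = 2 * 1 = 2
Utilization = 2 / 16 * 100 = 12.5%

12.5


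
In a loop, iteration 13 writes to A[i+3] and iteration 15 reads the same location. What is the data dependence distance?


Distance = read iteration - write iteration
= 15 - 13 = 2

2


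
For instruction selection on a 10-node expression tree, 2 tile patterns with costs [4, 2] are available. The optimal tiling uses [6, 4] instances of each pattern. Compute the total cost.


Total cost = sum(count_i * cost_i)
= 6*4 + 4*2
= 32

32


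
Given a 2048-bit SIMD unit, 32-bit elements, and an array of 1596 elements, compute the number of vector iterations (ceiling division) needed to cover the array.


Width = 2048 / 32 = 64 elements per vector op
Iterations = ceil(1596 / 64) = 25

25


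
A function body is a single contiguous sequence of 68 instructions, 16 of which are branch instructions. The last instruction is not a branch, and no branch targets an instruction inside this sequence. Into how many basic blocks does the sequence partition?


With no in-sequence branch targets, the leaders are the first instruction plus the instruction after each branch.
Number of basic blocks = branches + 1
= 16 + 1 = 17

17


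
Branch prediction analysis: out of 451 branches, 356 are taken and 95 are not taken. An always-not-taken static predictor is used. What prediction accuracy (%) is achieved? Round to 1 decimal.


Predictor: always-not-taken
Correct predictions = 95
Accuracy = 95 / 451 * 100 = 21.1%

21.1


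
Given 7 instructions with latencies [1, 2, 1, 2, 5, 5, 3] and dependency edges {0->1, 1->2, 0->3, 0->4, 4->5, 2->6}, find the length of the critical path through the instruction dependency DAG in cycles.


Compute longest path through dependency graph: dist(Ik) = max over predecessors of dist + latency(Ik).
dist(I0) = latency 1 = 1
dist(I1) = dist(I0) + 2 = 1 + 2 = 3
dist(I2) = dist(I1) + 1 = 3 + 1 = 4
dist(I3) = dist(I0) + 2 = 1 + 2 = 3
dist(I4) = dist(I0) + 5 = 1 + 5 = 6
dist(I5) = dist(I4) + 5 = 6 + 5 = 11
dist(I6) = dist(I2) + 3 = 4 + 3 = 7
Critical path = max dist = 11

11


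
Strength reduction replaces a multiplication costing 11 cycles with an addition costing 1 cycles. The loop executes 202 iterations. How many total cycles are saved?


Per-iteration saving = 11 - 1 = 10
Total saved = 202 * 10 = 2020

2020


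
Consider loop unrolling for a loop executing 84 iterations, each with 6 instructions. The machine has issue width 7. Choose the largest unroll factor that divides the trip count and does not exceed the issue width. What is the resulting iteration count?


Largest divisor of 84 <= 7 is 7
New iterations = 84 / 7 = 12

12


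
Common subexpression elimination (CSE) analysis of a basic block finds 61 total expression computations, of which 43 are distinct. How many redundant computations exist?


CSE count = total expressions - unique expressions
= 61 - 43 = 18

18


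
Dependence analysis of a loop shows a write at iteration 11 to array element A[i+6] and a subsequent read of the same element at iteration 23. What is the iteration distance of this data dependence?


Distance = read iteration - write iteration
= 23 - 11 = 12

12


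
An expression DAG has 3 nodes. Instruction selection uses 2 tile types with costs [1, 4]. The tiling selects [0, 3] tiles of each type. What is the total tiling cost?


Total cost = sum(count_i * cost_i)
= 0*1 + 3*4
= 12

12


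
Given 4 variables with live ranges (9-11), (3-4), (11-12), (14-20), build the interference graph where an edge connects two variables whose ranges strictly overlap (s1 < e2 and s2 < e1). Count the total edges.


Check all pairs for overlapping intervals.
Two intervals (s1,e1) and (s2,e2) overlap if s1 < e2 and s2 < e1.
v0 (9-11) vs v1..v3: overlaps none -> 0
v1 (3-4) vs v2..v3: overlaps none -> 0
v2 (11-12) vs v3: overlaps none -> 0
Total overlapping pairs = 0 + 0 + 0 = 0

0


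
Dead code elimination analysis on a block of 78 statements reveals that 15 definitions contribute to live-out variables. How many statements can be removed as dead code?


Dead code = total statements - live definitions
= 78 - 15 = 63

63


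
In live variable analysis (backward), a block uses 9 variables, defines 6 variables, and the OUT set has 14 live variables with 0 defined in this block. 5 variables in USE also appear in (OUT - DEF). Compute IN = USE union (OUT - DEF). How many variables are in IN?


OUT - DEF: 14 - 0 = 14
|IN| = |USE| + |OUT - DEF| - |USE ∩ (OUT - DEF)| = 9 + 14 - 5 = 18

18


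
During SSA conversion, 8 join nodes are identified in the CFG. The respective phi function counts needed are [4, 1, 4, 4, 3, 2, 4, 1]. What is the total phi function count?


Total phi functions = sum of phi functions at each join node
= 4 + 1 + 4 + 4 + 3 + 2 + 4 + 1 = 23

23


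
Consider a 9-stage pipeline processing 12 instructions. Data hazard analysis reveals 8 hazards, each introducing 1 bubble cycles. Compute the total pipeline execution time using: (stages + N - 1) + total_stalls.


Base cycles = 9 + 12 - 1 = 20
Total stalls = 8 * 1 = 8
Total = 20 + 8 = 28

28


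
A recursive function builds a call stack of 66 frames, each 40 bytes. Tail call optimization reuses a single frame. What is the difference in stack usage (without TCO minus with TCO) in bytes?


Without TCO: 66 * 40 = 2640 bytes
With TCO: reuse 1 frame = 40 bytes
Savings = 2640 - 40 = 2600

2600


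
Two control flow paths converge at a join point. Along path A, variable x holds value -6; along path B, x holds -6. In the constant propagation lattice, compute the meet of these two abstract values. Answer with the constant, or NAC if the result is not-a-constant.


Meet operation: if both paths give the same constant, result is that constant; if they differ, result is NAC (not-a-constant).
Path A: -6, Path B: -6 -> equal
Result: constant -> -6

-6


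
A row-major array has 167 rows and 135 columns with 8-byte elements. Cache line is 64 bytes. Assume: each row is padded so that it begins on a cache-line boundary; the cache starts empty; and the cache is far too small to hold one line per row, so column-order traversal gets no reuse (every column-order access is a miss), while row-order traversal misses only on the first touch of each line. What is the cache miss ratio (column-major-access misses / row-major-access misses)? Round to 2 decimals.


Each row occupies 135 * 8 = 1080 bytes and starts on a line boundary, so it spans ceil(1080 / 64) = 17 cache lines.
Row-major traversal misses (one per line touched): 167 * ceil(135 * 8 / 64) = 2839
Column-major traversal misses (no reuse, every access misses): 167 * 135 = 22545
Ratio = 22545 / 2839 = 7.94

7.94


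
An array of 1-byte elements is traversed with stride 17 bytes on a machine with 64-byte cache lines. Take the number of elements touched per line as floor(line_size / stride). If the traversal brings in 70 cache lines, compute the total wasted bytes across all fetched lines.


Elements per line = floor(64 / 17) = 3
Bytes used per line = 3 * 1 = 3
Wasted per line = 64 - 3 = 61
Total wasted = 61 * 70 = 4270

4270


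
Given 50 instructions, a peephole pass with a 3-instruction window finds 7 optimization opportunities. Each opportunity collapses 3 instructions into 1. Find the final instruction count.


Each match removes 2 instructions.
Total removed = 7 * 2 = 14
Remaining = 50 - 14 = 36

36


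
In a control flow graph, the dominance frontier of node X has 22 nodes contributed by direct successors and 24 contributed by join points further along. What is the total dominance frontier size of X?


DF(X) = direct successor contributions + join point contributions
= 22 + 24 = 46

46


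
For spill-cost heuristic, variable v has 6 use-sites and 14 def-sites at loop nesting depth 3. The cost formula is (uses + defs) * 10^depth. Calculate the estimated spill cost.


uses + defs = 6 + 14 = 20
10^3 = 1000
Spill cost = 20 * 1000 = 20000

20000


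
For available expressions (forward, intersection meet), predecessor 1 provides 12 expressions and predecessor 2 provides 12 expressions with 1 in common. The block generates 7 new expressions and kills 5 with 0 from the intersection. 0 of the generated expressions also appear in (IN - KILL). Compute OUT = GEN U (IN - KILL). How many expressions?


IN = intersection of predecessors = 1
IN - KILL = 1 - 0 = 1
|OUT| = |GEN| + |IN - KILL| - |GEN ∩ (IN - KILL)| = 7 + 1 - 0 = 8

8


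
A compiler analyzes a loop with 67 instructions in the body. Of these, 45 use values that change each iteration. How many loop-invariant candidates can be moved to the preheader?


Invariant candidates = total - loop-dependent
= 67 - 45 = 22

22


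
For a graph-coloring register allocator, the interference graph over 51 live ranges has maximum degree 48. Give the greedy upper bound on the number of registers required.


Greedy coloring never needs more than (max_degree + 1) colors: when coloring a vertex, at most max_degree neighbors are already colored.
Upper bound = 48 + 1 = 49

49


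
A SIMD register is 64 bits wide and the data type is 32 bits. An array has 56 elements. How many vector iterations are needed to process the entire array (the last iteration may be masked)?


Width = 64 / 32 = 2 elements per vector op
Iterations = ceil(56 / 2) = 28

28


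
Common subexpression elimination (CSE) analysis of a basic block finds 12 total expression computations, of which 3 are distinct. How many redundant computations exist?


CSE count = total expressions - unique expressions
= 12 - 3 = 9

9


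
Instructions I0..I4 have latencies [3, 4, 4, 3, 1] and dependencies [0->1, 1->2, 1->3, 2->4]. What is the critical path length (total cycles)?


Compute longest path through dependency graph: dist(Ik) = max over predecessors of dist + latency(Ik).
dist(I0) = latency 3 = 3
dist(I1) = dist(I0) + 4 = 3 + 4 = 7
dist(I2) = dist(I1) + 4 = 7 + 4 = 11
dist(I3) = dist(I1) + 3 = 7 + 3 = 10
dist(I4) = dist(I2) + 1 = 11 + 1 = 12
Critical path = max dist = 12

12


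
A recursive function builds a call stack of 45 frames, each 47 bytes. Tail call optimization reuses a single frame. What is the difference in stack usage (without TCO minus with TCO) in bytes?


Without TCO: 45 * 47 = 2115 bytes
With TCO: reuse 1 frame = 47 bytes
Savings = 2115 - 47 = 2068

2068


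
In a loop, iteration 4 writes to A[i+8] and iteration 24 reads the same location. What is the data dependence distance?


Distance = read iteration - write iteration
= 24 - 4 = 20

20


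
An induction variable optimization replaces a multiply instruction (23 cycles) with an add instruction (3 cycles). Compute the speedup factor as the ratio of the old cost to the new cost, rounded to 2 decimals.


Ratio = mult_cost / add_cost = 23 / 3 = 7.67

7.67


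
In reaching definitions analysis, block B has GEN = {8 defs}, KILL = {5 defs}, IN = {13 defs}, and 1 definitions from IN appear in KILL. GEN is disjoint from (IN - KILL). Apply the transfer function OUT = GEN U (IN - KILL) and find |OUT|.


IN - KILL: 13 - 1 = 12 surviving definitions
OUT = GEN + surviving = 8 + 12 = 20

20


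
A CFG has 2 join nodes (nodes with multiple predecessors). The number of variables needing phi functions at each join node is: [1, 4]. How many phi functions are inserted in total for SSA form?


Total phi functions = sum of phi functions at each join node
= 1 + 4 = 5

5


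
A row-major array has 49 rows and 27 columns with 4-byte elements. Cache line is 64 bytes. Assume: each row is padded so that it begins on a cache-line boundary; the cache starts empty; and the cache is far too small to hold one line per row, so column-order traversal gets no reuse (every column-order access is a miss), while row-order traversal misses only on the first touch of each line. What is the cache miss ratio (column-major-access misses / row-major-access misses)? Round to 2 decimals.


Each row occupies 27 * 4 = 108 bytes and starts on a line boundary, so it spans ceil(108 / 64) = 2 cache lines.
Row-major traversal misses (one per line touched): 49 * ceil(27 * 4 / 64) = 98
Column-major traversal misses (no reuse, every access misses): 49 * 27 = 1323
Ratio = 1323 / 98 = 13.5

13.5


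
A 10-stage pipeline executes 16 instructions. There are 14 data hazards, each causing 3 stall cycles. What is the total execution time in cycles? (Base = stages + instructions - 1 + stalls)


Base cycles = 10 + 16 - 1 = 25
Total stalls = 14 * 3 = 42
Total = 25 + 42 = 67

67


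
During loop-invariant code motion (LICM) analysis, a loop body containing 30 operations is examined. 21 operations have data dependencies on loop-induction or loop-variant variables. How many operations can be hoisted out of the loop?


Invariant candidates = total - loop-dependent
= 30 - 21 = 9

9


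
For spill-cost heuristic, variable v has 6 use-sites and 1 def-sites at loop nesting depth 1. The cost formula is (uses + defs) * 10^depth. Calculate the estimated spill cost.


uses + defs = 6 + 1 = 7
10^1 = 10
Spill cost = 7 * 10 = 70

70


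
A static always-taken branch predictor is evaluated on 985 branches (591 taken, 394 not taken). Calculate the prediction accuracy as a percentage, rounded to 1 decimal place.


Predictor: always-taken
Correct predictions = 591
Accuracy = 591 / 985 * 100 = 60.0%

60.0


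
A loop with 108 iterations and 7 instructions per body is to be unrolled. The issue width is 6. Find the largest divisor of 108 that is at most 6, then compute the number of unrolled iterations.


Largest divisor of 108 <= 6 is 6
New iterations = 108 / 6 = 18

18


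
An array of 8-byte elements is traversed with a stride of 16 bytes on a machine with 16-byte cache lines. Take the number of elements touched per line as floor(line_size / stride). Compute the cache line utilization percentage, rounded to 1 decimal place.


Elements per cache line = floor(16 / 16) = 1
Bytes used = 1 * 8 = 8
Utilization = 8 / 16 * 100 = 50.0%

50.0


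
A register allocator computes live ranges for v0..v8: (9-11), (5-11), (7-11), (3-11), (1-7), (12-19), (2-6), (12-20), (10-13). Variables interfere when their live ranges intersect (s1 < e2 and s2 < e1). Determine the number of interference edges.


Check all pairs for overlapping intervals.
Two intervals (s1,e1) and (s2,e2) overlap if s1 < e2 and s2 < e1.
v0 (9-11) vs v1..v8: overlaps v1, v2, v3, v8 -> 4
v1 (5-11) vs v2..v8: overlaps v2, v3, v4, v6, v8 -> 5
v2 (7-11) vs v3..v8: overlaps v3, v8 -> 2
v3 (3-11) vs v4..v8: overlaps v4, v6, v8 -> 3
v4 (1-7) vs v5..v8: overlaps v6 -> 1
v5 (12-19) vs v6..v8: overlaps v7, v8 -> 2
v6 (2-6) vs v7..v8: overlaps none -> 0
v7 (12-20) vs v8: overlaps v8 -> 1
Total overlapping pairs = 4 + 5 + 2 + 3 + 1 + 2 + 0 + 1 = 18

18


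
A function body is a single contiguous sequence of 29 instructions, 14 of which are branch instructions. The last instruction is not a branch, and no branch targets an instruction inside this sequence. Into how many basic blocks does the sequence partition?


With no in-sequence branch targets, the leaders are the first instruction plus the instruction after each branch.
Number of basic blocks = branches + 1
= 14 + 1 = 15

15


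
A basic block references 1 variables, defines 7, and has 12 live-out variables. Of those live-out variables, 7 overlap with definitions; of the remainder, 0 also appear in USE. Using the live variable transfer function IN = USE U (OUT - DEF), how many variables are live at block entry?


OUT - DEF: 12 - 7 = 5
|IN| = |USE| + |OUT - DEF| - |USE ∩ (OUT - DEF)| = 1 + 5 - 0 = 6

6


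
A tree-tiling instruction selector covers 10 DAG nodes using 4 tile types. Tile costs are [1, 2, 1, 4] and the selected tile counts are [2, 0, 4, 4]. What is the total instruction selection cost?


Total cost = sum(count_i * cost_i)
= 2*1 + 0*2 + 4*1 + 4*4
= 22

22


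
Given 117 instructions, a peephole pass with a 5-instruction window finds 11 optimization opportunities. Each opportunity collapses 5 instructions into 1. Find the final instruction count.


Each match removes 4 instructions.
Total removed = 11 * 4 = 44
Remaining = 117 - 44 = 73

73


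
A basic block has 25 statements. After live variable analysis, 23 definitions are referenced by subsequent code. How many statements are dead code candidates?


Dead code = total statements - live definitions
= 25 - 23 = 2

2


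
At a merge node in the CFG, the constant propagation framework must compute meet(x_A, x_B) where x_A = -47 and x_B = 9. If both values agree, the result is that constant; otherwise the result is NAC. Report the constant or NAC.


Meet operation: if both paths give the same constant, result is that constant; if they differ, result is NAC (not-a-constant).
Path A: -47, Path B: 9 -> differ
Result: not-a-constant -> NAC

NAC


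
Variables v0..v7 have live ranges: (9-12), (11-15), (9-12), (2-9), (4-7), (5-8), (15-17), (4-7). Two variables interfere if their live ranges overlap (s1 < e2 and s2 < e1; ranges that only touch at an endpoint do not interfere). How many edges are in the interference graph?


Check all pairs for overlapping intervals.
Two intervals (s1,e1) and (s2,e2) overlap if s1 < e2 and s2 < e1.
v0 (9-12) vs v1..v7: overlaps v1, v2 -> 2
v1 (11-15) vs v2..v7: overlaps v2 -> 1
v2 (9-12) vs v3..v7: overlaps none -> 0
v3 (2-9) vs v4..v7: overlaps v4, v5, v7 -> 3
v4 (4-7) vs v5..v7: overlaps v5, v7 -> 2
v5 (5-8) vs v6..v7: overlaps v7 -> 1
v6 (15-17) vs v7: overlaps none -> 0
Total overlapping pairs = 2 + 1 + 0 + 3 + 2 + 1 + 0 = 9

9


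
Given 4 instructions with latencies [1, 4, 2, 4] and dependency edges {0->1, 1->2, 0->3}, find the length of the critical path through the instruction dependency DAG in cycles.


Compute longest path through dependency graph: dist(Ik) = max over predecessors of dist + latency(Ik).
dist(I0) = latency 1 = 1
dist(I1) = dist(I0) + 4 = 1 + 4 = 5
dist(I2) = dist(I1) + 2 = 5 + 2 = 7
dist(I3) = dist(I0) + 4 = 1 + 4 = 5
Critical path = max dist = 7

7


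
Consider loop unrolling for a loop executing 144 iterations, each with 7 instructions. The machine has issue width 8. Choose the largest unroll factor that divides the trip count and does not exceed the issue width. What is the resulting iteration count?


Largest divisor of 144 <= 8 is 8
New iterations = 144 / 8 = 18

18


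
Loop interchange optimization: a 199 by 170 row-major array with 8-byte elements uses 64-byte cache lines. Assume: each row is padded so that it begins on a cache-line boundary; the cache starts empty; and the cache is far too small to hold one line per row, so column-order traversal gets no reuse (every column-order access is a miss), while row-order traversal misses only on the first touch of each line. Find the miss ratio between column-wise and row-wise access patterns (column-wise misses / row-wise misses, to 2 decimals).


Each row occupies 170 * 8 = 1360 bytes and starts on a line boundary, so it spans ceil(1360 / 64) = 22 cache lines.
Row-major traversal misses (one per line touched): 199 * ceil(170 * 8 / 64) = 4378
Column-major traversal misses (no reuse, every access misses): 199 * 170 = 33830
Ratio = 33830 / 4378 = 7.73

7.73


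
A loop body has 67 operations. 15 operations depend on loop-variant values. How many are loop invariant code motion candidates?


Invariant candidates = total - loop-dependent
= 67 - 15 = 52

52


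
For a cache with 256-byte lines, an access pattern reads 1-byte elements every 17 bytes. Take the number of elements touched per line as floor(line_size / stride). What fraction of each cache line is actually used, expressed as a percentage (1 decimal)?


Elements per cache line = floor(256 / 17) = 15
Bytes used = 15 * 1 = 15
Utilization = 15 / 256 * 100 = 5.9%

5.9


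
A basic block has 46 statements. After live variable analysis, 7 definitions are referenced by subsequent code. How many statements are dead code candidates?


Dead code = total statements - live definitions
= 46 - 7 = 39

39


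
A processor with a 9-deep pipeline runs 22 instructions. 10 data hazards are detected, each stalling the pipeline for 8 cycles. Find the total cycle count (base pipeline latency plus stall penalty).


Base cycles = 9 + 22 - 1 = 30
Total stalls = 10 * 8 = 80
Total = 30 + 80 = 110

110


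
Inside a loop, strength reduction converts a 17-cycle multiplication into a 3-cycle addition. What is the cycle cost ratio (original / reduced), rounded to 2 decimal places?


Ratio = mult_cost / add_cost = 17 / 3 = 5.67

5.67


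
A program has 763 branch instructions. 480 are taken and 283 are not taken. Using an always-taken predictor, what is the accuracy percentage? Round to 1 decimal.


Predictor: always-taken
Correct predictions = 480
Accuracy = 480 / 763 * 100 = 62.9%

62.9


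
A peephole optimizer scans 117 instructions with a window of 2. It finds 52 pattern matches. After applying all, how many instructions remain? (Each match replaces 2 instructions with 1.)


Each match removes 1 instructions.
Total removed = 52 * 1 = 52
Remaining = 117 - 52 = 65

65


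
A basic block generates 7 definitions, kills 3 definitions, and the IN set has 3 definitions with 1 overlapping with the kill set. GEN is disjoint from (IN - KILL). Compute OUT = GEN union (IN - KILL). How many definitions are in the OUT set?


IN - KILL: 3 - 1 = 2 surviving definitions
OUT = GEN + surviving = 7 + 2 = 9

9


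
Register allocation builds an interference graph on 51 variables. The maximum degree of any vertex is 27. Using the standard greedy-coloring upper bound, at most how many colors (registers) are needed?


Greedy coloring never needs more than (max_degree + 1) colors: when coloring a vertex, at most max_degree neighbors are already colored.
Upper bound = 27 + 1 = 28

28


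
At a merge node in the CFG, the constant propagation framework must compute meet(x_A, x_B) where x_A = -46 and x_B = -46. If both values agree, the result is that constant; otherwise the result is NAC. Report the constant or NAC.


Meet operation: if both paths give the same constant, result is that constant; if they differ, result is NAC (not-a-constant).
Path A: -46, Path B: -46 -> equal
Result: constant -> -46

-46


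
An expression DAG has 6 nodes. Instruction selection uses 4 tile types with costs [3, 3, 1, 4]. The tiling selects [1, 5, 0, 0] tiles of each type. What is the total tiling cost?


Total cost = sum(count_i * cost_i)
= 1*3 + 5*3 + 0*1 + 0*4
= 18

18


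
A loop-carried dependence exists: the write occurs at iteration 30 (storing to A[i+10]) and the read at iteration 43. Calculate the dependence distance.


Distance = read iteration - write iteration
= 43 - 30 = 13

13


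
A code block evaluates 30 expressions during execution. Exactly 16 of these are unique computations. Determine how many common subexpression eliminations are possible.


CSE count = total expressions - unique expressions
= 30 - 16 = 14

14


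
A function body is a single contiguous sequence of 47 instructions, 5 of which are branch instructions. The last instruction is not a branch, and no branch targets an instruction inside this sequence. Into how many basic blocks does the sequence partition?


With no in-sequence branch targets, the leaders are the first instruction plus the instruction after each branch.
Number of basic blocks = branches + 1
= 5 + 1 = 6

6


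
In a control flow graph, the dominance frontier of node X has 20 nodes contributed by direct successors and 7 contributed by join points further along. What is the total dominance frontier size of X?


DF(X) = direct successor contributions + join point contributions
= 20 + 7 = 27

27


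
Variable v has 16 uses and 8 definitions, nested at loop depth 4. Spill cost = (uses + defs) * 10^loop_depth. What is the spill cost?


uses + defs = 16 + 8 = 24
10^4 = 10000
Spill cost = 24 * 10000 = 240000

240000


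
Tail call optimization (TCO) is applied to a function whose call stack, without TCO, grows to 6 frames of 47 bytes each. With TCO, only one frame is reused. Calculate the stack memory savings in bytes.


Without TCO: 6 * 47 = 282 bytes
With TCO: reuse 1 frame = 47 bytes
Savings = 282 - 47 = 235

235


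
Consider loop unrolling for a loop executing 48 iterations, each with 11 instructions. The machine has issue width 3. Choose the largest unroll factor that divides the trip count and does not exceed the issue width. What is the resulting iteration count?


Largest divisor of 48 <= 3 is 3
New iterations = 48 / 3 = 16

16


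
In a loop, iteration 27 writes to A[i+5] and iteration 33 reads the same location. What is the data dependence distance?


Distance = read iteration - write iteration
= 33 - 27 = 6

6


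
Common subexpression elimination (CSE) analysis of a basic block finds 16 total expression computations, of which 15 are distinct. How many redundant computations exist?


CSE count = total expressions - unique expressions
= 16 - 15 = 1

1


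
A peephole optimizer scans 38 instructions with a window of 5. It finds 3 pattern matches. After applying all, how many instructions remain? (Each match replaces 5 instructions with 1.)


Each match removes 4 instructions.
Total removed = 3 * 4 = 12
Remaining = 38 - 12 = 26

26


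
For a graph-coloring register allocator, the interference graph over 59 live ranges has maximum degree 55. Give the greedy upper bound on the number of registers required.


Greedy coloring never needs more than (max_degree + 1) colors: when coloring a vertex, at most max_degree neighbors are already colored.
Upper bound = 55 + 1 = 56

56


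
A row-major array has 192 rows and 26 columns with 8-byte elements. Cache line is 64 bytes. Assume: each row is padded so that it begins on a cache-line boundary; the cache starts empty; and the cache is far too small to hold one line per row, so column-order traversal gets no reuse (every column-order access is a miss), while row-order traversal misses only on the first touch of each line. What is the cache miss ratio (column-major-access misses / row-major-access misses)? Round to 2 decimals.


Each row occupies 26 * 8 = 208 bytes and starts on a line boundary, so it spans ceil(208 / 64) = 4 cache lines.
Row-major traversal misses (one per line touched): 192 * ceil(26 * 8 / 64) = 768
Column-major traversal misses (no reuse, every access misses): 192 * 26 = 4992
Ratio = 4992 / 768 = 6.5

6.5


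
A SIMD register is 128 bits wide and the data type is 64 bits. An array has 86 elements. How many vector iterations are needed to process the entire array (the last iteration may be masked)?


Width = 128 / 64 = 2 elements per vector op
Iterations = ceil(86 / 2) = 43

43


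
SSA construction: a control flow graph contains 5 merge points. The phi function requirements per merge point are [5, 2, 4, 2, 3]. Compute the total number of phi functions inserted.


Total phi functions = sum of phi functions at each join node
= 5 + 2 + 4 + 2 + 3 = 16

16


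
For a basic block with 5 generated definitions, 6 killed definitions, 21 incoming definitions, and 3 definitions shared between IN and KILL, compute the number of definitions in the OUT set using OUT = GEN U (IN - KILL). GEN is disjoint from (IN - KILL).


IN - KILL: 21 - 3 = 18 surviving definitions
OUT = GEN + surviving = 5 + 18 = 23

23
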